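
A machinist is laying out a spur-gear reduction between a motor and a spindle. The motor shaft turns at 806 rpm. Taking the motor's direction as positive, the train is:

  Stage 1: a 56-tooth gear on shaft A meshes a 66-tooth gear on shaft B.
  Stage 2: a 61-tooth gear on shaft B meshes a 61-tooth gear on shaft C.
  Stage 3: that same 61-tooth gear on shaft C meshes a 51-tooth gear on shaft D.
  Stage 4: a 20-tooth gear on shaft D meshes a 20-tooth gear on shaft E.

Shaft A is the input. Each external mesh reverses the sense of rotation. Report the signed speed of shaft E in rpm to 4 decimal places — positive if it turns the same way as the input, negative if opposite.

+817.9727 rpm (same as input, |ω| = 817.9727 rpm)

Stage 1 [56T→66T]: ω = 806.0000×56/66 = 683.8788 rpm, dir flips to −; running = −683.8788
Stage 2 [61T→61T]: ω = 683.8788×61/61 = 683.8788 rpm, dir flips to +; running = +683.8788
Stage 3 [61T→51T]: ω = 683.8788×61/51 = 817.9727 rpm, dir flips to −; running = −817.9727
Stage 4 [20T→20T]: ω = 817.9727×20/20 = 817.9727 rpm, dir flips to +; running = +817.9727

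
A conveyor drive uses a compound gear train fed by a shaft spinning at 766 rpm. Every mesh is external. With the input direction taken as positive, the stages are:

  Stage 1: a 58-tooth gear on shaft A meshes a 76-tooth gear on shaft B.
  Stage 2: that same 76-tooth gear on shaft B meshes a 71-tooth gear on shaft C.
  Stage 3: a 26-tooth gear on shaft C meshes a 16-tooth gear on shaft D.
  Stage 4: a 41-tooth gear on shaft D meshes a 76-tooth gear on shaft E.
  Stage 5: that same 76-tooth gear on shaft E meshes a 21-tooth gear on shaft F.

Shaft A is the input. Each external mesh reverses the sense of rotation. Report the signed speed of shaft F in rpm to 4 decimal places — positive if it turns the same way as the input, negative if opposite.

Stage 1 [58T→76T]: ω = 766.0000×58/76 = 584.5789 rpm, dir flips to −; running = −584.5789
Stage 2 [76T→71T]: ω = 584.5789×76/71 = 625.7465 rpm, dir flips to +; running = +625.7465
Stage 3 [26T→16T]: ω = 625.7465×26/16 = 1016.8380 rpm, dir flips to −; running = −1016.8380
Stage 4 [41T→76T]: ω = 1016.8380×41/76 = 548.5574 rpm, dir flips to +; running = +548.5574
Stage 5 [76T→21T]: ω = 548.5574×76/21 = 1985.2552 rpm, dir flips to −; running = −1985.2552

-1985.2552 rpm (opposite to input, |ω| = 1985.2552 rpm)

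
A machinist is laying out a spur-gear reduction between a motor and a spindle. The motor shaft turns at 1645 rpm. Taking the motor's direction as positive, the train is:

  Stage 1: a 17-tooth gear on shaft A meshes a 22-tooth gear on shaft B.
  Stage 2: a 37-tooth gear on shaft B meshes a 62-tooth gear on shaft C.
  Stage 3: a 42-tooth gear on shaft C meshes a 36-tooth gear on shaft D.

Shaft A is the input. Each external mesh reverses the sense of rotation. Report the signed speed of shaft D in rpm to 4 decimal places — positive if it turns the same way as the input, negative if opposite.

Stage 1 [17T→22T]: ω = 1645.0000×17/22 = 1271.1364 rpm, dir flips to −; running = −1271.1364
Stage 2 [37T→62T]: ω = 1271.1364×37/62 = 758.5814 rpm, dir flips to +; running = +758.5814
Stage 3 [42T→36T]: ω = 758.5814×42/36 = 885.0116 rpm, dir flips to −; running = −885.0116

-885.0116 rpm (opposite to input, |ω| = 885.0116 rpm)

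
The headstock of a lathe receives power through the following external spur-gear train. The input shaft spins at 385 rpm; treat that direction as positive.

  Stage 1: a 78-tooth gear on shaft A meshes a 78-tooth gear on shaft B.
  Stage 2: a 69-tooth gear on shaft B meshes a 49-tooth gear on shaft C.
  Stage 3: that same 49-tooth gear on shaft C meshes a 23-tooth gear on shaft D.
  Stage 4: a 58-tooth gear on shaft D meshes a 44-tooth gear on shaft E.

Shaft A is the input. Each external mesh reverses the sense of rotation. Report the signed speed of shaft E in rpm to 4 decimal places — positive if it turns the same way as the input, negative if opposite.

+1522.5000 rpm (same as input, |ω| = 1522.5000 rpm)

Stage 1 [78T→78T]: ω = 385.0000×78/78 = 385.0000 rpm, dir flips to −; running = −385.0000
Stage 2 [69T→49T]: ω = 385.0000×69/49 = 542.1429 rpm, dir flips to +; running = +542.1429
Stage 3 [49T→23T]: ω = 542.1429×49/23 = 1155.0000 rpm, dir flips to −; running = −1155.0000
Stage 4 [58T→44T]: ω = 1155.0000×58/44 = 1522.5000 rpm, dir flips to +; running = +1522.5000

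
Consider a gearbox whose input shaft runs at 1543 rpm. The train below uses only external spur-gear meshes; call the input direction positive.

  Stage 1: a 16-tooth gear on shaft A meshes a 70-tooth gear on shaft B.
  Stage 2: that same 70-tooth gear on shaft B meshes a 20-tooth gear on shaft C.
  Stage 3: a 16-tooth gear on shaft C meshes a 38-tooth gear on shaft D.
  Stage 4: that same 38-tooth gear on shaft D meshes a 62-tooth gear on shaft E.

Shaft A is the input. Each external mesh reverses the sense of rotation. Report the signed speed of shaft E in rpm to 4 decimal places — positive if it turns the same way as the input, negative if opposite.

+318.5548 rpm (same as input, |ω| = 318.5548 rpm)

Stage 1 [16T→70T]: ω = 1543.0000×16/70 = 352.6857 rpm, dir flips to −; running = −352.6857
Stage 2 [70T→20T]: ω = 352.6857×70/20 = 1234.4000 rpm, dir flips to +; running = +1234.4000
Stage 3 [16T→38T]: ω = 1234.4000×16/38 = 519.7474 rpm, dir flips to −; running = −519.7474
Stage 4 [38T→62T]: ω = 519.7474×38/62 = 318.5548 rpm, dir flips to +; running = +318.5548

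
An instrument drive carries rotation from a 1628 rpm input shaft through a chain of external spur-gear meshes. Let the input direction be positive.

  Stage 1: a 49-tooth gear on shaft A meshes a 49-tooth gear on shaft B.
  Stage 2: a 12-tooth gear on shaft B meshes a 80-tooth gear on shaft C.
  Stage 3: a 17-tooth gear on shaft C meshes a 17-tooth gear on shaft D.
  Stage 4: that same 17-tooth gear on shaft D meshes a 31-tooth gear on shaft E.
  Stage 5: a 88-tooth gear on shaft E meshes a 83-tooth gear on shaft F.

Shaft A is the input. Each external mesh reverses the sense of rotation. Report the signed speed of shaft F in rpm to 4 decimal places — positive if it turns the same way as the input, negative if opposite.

Stage 1 [49T→49T]: ω = 1628.0000×49/49 = 1628.0000 rpm, dir flips to −; running = −1628.0000
Stage 2 [12T→80T]: ω = 1628.0000×12/80 = 244.2000 rpm, dir flips to +; running = +244.2000
Stage 3 [17T→17T]: ω = 244.2000×17/17 = 244.2000 rpm, dir flips to −; running = −244.2000
Stage 4 [17T→31T]: ω = 244.2000×17/31 = 133.9161 rpm, dir flips to +; running = +133.9161
Stage 5 [88T→83T]: ω = 133.9161×88/83 = 141.9834 rpm, dir flips to −; running = −141.9834

-141.9834 rpm (opposite to input, |ω| = 141.9834 rpm)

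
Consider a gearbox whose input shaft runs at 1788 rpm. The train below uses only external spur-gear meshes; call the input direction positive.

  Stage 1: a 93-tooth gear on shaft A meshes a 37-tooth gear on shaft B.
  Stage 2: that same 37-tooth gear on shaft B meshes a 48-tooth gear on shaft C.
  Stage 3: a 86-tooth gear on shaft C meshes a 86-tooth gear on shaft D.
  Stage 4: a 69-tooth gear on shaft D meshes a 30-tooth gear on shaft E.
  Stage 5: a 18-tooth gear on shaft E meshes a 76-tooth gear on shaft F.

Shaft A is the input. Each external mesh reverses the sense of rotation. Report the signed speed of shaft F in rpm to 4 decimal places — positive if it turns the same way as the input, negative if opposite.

-1887.1046 rpm (opposite to input, |ω| = 1887.1046 rpm)

Stage 1 [93T→37T]: ω = 1788.0000×93/37 = 4494.1622 rpm, dir flips to −; running = −4494.1622
Stage 2 [37T→48T]: ω = 4494.1622×37/48 = 3464.2500 rpm, dir flips to +; running = +3464.2500
Stage 3 [86T→86T]: ω = 3464.2500×86/86 = 3464.2500 rpm, dir flips to −; running = −3464.2500
Stage 4 [69T→30T]: ω = 3464.2500×69/30 = 7967.7750 rpm, dir flips to +; running = +7967.7750
Stage 5 [18T→76T]: ω = 7967.7750×18/76 = 1887.1046 rpm, dir flips to −; running = −1887.1046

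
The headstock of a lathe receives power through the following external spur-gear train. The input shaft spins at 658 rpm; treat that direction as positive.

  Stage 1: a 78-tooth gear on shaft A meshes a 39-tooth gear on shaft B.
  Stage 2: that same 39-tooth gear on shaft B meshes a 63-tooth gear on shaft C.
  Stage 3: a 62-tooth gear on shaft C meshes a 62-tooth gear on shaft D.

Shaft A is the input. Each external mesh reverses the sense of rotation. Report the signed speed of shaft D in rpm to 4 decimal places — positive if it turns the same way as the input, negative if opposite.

Stage 1 [78T→39T]: ω = 658.0000×78/39 = 1316.0000 rpm, dir flips to −; running = −1316.0000
Stage 2 [39T→63T]: ω = 1316.0000×39/63 = 814.6667 rpm, dir flips to +; running = +814.6667
Stage 3 [62T→62T]: ω = 814.6667×62/62 = 814.6667 rpm, dir flips to −; running = −814.6667

-814.6667 rpm (opposite to input, |ω| = 814.6667 rpm)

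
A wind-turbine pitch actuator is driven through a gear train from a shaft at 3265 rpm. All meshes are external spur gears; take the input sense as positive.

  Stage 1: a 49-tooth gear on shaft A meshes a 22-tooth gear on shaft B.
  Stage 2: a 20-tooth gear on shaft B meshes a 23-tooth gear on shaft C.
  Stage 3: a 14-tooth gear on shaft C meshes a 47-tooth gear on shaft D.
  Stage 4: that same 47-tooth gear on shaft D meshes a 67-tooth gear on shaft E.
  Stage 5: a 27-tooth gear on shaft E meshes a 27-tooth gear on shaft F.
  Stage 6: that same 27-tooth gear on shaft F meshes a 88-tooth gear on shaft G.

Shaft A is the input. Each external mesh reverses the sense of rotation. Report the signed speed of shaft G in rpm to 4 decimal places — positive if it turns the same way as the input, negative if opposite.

+405.4087 rpm (same as input, |ω| = 405.4087 rpm)

Stage 1 [49T→22T]: ω = 3265.0000×49/22 = 7272.0455 rpm, dir flips to −; running = −7272.0455
Stage 2 [20T→23T]: ω = 7272.0455×20/23 = 6323.5178 rpm, dir flips to +; running = +6323.5178
Stage 3 [14T→47T]: ω = 6323.5178×14/47 = 1883.6010 rpm, dir flips to −; running = −1883.6010
Stage 4 [47T→67T]: ω = 1883.6010×47/67 = 1321.3321 rpm, dir flips to +; running = +1321.3321
Stage 5 [27T→27T]: ω = 1321.3321×27/27 = 1321.3321 rpm, dir flips to −; running = −1321.3321
Stage 6 [27T→88T]: ω = 1321.3321×27/88 = 405.4087 rpm, dir flips to +; running = +405.4087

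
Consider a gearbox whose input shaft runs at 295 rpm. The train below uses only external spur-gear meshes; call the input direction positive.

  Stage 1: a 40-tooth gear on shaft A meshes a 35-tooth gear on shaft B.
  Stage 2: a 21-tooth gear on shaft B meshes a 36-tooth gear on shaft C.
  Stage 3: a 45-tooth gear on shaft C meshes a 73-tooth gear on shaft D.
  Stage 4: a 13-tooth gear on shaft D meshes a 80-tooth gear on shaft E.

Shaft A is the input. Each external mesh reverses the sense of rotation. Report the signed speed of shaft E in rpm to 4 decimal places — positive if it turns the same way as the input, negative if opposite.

Stage 1 [40T→35T]: ω = 295.0000×40/35 = 337.1429 rpm, dir flips to −; running = −337.1429
Stage 2 [21T→36T]: ω = 337.1429×21/36 = 196.6667 rpm, dir flips to +; running = +196.6667
Stage 3 [45T→73T]: ω = 196.6667×45/73 = 121.2329 rpm, dir flips to −; running = −121.2329
Stage 4 [13T→80T]: ω = 121.2329×13/80 = 19.7003 rpm, dir flips to +; running = +19.7003

+19.7003 rpm (same as input, |ω| = 19.7003 rpm)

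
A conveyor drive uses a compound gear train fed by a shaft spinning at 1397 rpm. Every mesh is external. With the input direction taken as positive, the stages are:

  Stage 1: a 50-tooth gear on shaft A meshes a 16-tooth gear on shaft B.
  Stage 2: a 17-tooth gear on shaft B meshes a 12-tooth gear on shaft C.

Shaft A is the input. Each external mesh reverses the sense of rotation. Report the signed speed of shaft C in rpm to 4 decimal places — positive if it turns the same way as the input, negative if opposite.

Stage 1 [50T→16T]: ω = 1397.0000×50/16 = 4365.6250 rpm, dir flips to −; running = −4365.6250
Stage 2 [17T→12T]: ω = 4365.6250×17/12 = 6184.6354 rpm, dir flips to +; running = +6184.6354

+6184.6354 rpm (same as input, |ω| = 6184.6354 rpm)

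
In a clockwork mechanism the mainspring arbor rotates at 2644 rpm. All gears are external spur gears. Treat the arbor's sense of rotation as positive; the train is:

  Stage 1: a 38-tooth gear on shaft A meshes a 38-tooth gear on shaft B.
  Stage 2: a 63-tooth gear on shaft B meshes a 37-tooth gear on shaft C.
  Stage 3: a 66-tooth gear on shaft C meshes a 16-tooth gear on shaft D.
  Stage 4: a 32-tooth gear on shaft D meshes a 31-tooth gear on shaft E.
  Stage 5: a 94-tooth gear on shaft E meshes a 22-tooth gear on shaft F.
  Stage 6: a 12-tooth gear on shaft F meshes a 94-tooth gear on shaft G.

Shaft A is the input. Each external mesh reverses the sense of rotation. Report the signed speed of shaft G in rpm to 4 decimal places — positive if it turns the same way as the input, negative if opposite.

Stage 1 [38T→38T]: ω = 2644.0000×38/38 = 2644.0000 rpm, dir flips to −; running = −2644.0000
Stage 2 [63T→37T]: ω = 2644.0000×63/37 = 4501.9459 rpm, dir flips to +; running = +4501.9459
Stage 3 [66T→16T]: ω = 4501.9459×66/16 = 18570.5270 rpm, dir flips to −; running = −18570.5270
Stage 4 [32T→31T]: ω = 18570.5270×32/31 = 19169.5763 rpm, dir flips to +; running = +19169.5763
Stage 5 [94T→22T]: ω = 19169.5763×94/22 = 81906.3714 rpm, dir flips to −; running = −81906.3714
Stage 6 [12T→94T]: ω = 81906.3714×12/94 = 10456.1325 rpm, dir flips to +; running = +10456.1325

+10456.1325 rpm (same as input, |ω| = 10456.1325 rpm)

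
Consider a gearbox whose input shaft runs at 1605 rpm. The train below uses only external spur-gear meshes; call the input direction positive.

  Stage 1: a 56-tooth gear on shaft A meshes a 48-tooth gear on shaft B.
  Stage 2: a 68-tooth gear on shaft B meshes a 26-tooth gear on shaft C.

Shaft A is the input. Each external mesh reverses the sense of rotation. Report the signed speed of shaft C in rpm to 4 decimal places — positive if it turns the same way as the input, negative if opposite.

Stage 1 [56T→48T]: ω = 1605.0000×56/48 = 1872.5000 rpm, dir flips to −; running = −1872.5000
Stage 2 [68T→26T]: ω = 1872.5000×68/26 = 4897.3077 rpm, dir flips to +; running = +4897.3077

+4897.3077 rpm (same as input, |ω| = 4897.3077 rpm)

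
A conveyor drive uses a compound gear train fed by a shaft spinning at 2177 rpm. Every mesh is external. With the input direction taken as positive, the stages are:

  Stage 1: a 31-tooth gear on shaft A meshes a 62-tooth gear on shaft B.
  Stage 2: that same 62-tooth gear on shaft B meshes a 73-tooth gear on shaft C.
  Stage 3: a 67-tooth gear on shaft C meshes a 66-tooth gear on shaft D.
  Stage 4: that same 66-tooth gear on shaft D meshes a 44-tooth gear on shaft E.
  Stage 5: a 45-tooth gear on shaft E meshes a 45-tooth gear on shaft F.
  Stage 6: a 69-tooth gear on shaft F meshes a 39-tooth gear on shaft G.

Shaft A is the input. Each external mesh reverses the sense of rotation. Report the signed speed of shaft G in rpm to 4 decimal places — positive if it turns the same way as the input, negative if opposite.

+2490.5994 rpm (same as input, |ω| = 2490.5994 rpm)

Stage 1 [31T→62T]: ω = 2177.0000×31/62 = 1088.5000 rpm, dir flips to −; running = −1088.5000
Stage 2 [62T→73T]: ω = 1088.5000×62/73 = 924.4795 rpm, dir flips to +; running = +924.4795
Stage 3 [67T→66T]: ω = 924.4795×67/66 = 938.4867 rpm, dir flips to −; running = −938.4867
Stage 4 [66T→44T]: ω = 938.4867×66/44 = 1407.7301 rpm, dir flips to +; running = +1407.7301
Stage 5 [45T→45T]: ω = 1407.7301×45/45 = 1407.7301 rpm, dir flips to −; running = −1407.7301
Stage 6 [69T→39T]: ω = 1407.7301×69/39 = 2490.5994 rpm, dir flips to +; running = +2490.5994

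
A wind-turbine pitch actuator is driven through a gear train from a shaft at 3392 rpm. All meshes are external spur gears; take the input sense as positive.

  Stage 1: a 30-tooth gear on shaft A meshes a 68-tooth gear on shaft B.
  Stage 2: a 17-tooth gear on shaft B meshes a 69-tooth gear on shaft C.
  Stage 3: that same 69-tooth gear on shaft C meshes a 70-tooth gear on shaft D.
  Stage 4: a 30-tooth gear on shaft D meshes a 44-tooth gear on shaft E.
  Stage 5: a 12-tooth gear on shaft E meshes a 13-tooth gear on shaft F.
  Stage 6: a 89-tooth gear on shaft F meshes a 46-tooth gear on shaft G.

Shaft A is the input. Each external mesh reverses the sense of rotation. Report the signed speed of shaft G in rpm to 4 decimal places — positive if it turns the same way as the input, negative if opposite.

+442.5453 rpm (same as input, |ω| = 442.5453 rpm)

Stage 1 [30T→68T]: ω = 3392.0000×30/68 = 1496.4706 rpm, dir flips to −; running = −1496.4706
Stage 2 [17T→69T]: ω = 1496.4706×17/69 = 368.6957 rpm, dir flips to +; running = +368.6957
Stage 3 [69T→70T]: ω = 368.6957×69/70 = 363.4286 rpm, dir flips to −; running = −363.4286
Stage 4 [30T→44T]: ω = 363.4286×30/44 = 247.7922 rpm, dir flips to +; running = +247.7922
Stage 5 [12T→13T]: ω = 247.7922×12/13 = 228.7313 rpm, dir flips to −; running = −228.7313
Stage 6 [89T→46T]: ω = 228.7313×89/46 = 442.5453 rpm, dir flips to +; running = +442.5453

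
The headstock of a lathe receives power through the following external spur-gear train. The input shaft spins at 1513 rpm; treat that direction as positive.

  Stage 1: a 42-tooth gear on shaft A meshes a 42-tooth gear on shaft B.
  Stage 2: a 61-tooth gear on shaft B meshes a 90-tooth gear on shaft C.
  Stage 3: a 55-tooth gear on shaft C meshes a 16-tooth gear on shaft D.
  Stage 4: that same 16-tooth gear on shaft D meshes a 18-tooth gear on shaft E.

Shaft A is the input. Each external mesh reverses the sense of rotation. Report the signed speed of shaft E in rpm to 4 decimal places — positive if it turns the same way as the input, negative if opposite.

+3133.4043 rpm (same as input, |ω| = 3133.4043 rpm)

Stage 1 [42T→42T]: ω = 1513.0000×42/42 = 1513.0000 rpm, dir flips to −; running = −1513.0000
Stage 2 [61T→90T]: ω = 1513.0000×61/90 = 1025.4778 rpm, dir flips to +; running = +1025.4778
Stage 3 [55T→16T]: ω = 1025.4778×55/16 = 3525.0799 rpm, dir flips to −; running = −3525.0799
Stage 4 [16T→18T]: ω = 3525.0799×16/18 = 3133.4043 rpm, dir flips to +; running = +3133.4043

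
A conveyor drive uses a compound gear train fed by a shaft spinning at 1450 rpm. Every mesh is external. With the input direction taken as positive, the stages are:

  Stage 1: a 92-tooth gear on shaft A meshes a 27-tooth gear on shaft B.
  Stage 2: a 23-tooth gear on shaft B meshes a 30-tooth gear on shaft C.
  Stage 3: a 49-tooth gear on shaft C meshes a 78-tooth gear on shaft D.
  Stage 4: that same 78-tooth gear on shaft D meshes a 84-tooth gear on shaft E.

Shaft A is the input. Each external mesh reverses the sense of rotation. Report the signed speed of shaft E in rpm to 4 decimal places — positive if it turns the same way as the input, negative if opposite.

+2209.6091 rpm (same as input, |ω| = 2209.6091 rpm)

Stage 1 [92T→27T]: ω = 1450.0000×92/27 = 4940.7407 rpm, dir flips to −; running = −4940.7407
Stage 2 [23T→30T]: ω = 4940.7407×23/30 = 3787.9012 rpm, dir flips to +; running = +3787.9012
Stage 3 [49T→78T]: ω = 3787.9012×49/78 = 2379.5790 rpm, dir flips to −; running = −2379.5790
Stage 4 [78T→84T]: ω = 2379.5790×78/84 = 2209.6091 rpm, dir flips to +; running = +2209.6091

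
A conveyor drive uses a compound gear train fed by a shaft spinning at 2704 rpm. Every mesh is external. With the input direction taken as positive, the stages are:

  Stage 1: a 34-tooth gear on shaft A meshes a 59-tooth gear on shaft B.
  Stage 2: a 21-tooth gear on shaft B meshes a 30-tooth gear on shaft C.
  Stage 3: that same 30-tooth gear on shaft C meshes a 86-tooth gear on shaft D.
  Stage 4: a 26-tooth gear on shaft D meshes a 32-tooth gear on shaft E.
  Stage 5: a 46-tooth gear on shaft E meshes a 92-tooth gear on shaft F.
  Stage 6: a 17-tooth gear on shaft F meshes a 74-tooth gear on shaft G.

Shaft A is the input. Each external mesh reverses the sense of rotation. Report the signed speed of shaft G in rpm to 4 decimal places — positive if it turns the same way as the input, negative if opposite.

+35.5112 rpm (same as input, |ω| = 35.5112 rpm)

Stage 1 [34T→59T]: ω = 2704.0000×34/59 = 1558.2373 rpm, dir flips to −; running = −1558.2373
Stage 2 [21T→30T]: ω = 1558.2373×21/30 = 1090.7661 rpm, dir flips to +; running = +1090.7661
Stage 3 [30T→86T]: ω = 1090.7661×30/86 = 380.4998 rpm, dir flips to −; running = −380.4998
Stage 4 [26T→32T]: ω = 380.4998×26/32 = 309.1561 rpm, dir flips to +; running = +309.1561
Stage 5 [46T→92T]: ω = 309.1561×46/92 = 154.5780 rpm, dir flips to −; running = −154.5780
Stage 6 [17T→74T]: ω = 154.5780×17/74 = 35.5112 rpm, dir flips to +; running = +35.5112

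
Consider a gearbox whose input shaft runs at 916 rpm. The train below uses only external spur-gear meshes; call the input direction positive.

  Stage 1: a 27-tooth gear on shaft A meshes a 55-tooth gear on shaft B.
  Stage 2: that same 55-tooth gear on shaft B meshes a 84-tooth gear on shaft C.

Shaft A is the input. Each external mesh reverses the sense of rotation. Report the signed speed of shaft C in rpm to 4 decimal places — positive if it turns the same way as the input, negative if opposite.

Stage 1 [27T→55T]: ω = 916.0000×27/55 = 449.6727 rpm, dir flips to −; running = −449.6727
Stage 2 [55T→84T]: ω = 449.6727×55/84 = 294.4286 rpm, dir flips to +; running = +294.4286

+294.4286 rpm (same as input, |ω| = 294.4286 rpm)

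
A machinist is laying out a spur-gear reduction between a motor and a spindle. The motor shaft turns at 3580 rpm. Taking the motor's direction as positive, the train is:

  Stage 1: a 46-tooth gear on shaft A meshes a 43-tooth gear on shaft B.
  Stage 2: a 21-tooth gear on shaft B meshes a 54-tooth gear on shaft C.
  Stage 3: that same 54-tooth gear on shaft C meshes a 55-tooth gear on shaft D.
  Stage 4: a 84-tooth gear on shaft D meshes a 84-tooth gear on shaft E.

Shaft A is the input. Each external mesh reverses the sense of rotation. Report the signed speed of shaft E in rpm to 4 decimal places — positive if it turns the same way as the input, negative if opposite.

+1462.2748 rpm (same as input, |ω| = 1462.2748 rpm)

Stage 1 [46T→43T]: ω = 3580.0000×46/43 = 3829.7674 rpm, dir flips to −; running = −3829.7674
Stage 2 [21T→54T]: ω = 3829.7674×21/54 = 1489.3540 rpm, dir flips to +; running = +1489.3540
Stage 3 [54T→55T]: ω = 1489.3540×54/55 = 1462.2748 rpm, dir flips to −; running = −1462.2748
Stage 4 [84T→84T]: ω = 1462.2748×84/84 = 1462.2748 rpm, dir flips to +; running = +1462.2748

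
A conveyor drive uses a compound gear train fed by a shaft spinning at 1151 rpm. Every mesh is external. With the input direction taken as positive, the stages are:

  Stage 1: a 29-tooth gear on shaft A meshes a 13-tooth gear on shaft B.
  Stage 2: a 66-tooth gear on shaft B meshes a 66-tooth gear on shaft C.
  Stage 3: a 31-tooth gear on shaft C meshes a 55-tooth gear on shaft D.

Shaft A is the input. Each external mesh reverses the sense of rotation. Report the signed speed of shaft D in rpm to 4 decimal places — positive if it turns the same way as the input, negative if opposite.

Stage 1 [29T→13T]: ω = 1151.0000×29/13 = 2567.6154 rpm, dir flips to −; running = −2567.6154
Stage 2 [66T→66T]: ω = 2567.6154×66/66 = 2567.6154 rpm, dir flips to +; running = +2567.6154
Stage 3 [31T→55T]: ω = 2567.6154×31/55 = 1447.2014 rpm, dir flips to −; running = −1447.2014

-1447.2014 rpm (opposite to input, |ω| = 1447.2014 rpm)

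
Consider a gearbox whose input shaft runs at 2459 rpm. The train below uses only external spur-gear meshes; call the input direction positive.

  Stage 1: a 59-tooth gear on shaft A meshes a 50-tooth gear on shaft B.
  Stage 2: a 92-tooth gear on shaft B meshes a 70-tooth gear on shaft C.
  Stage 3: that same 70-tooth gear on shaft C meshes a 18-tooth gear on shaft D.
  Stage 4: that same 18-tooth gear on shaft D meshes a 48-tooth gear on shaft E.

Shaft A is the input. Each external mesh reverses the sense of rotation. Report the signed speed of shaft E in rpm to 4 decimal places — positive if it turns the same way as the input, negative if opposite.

Stage 1 [59T→50T]: ω = 2459.0000×59/50 = 2901.6200 rpm, dir flips to −; running = −2901.6200
Stage 2 [92T→70T]: ω = 2901.6200×92/70 = 3813.5577 rpm, dir flips to +; running = +3813.5577
Stage 3 [70T→18T]: ω = 3813.5577×70/18 = 14830.5022 rpm, dir flips to −; running = −14830.5022
Stage 4 [18T→48T]: ω = 14830.5022×18/48 = 5561.4383 rpm, dir flips to +; running = +5561.4383

+5561.4383 rpm (same as input, |ω| = 5561.4383 rpm)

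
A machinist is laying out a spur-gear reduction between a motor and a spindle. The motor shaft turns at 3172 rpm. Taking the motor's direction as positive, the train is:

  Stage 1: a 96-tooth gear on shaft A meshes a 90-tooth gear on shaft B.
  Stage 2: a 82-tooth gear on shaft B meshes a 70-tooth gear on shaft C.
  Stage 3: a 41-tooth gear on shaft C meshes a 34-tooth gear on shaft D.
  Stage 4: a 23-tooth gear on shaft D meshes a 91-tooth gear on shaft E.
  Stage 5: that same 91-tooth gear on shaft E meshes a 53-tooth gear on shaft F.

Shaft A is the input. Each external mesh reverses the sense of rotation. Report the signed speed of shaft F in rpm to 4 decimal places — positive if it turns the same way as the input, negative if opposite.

Stage 1 [96T→90T]: ω = 3172.0000×96/90 = 3383.4667 rpm, dir flips to −; running = −3383.4667
Stage 2 [82T→70T]: ω = 3383.4667×82/70 = 3963.4895 rpm, dir flips to +; running = +3963.4895
Stage 3 [41T→34T]: ω = 3963.4895×41/34 = 4779.5021 rpm, dir flips to −; running = −4779.5021
Stage 4 [23T→91T]: ω = 4779.5021×23/91 = 1208.0060 rpm, dir flips to +; running = +1208.0060
Stage 5 [91T→53T]: ω = 1208.0060×91/53 = 2074.1235 rpm, dir flips to −; running = −2074.1235

-2074.1235 rpm (opposite to input, |ω| = 2074.1235 rpm)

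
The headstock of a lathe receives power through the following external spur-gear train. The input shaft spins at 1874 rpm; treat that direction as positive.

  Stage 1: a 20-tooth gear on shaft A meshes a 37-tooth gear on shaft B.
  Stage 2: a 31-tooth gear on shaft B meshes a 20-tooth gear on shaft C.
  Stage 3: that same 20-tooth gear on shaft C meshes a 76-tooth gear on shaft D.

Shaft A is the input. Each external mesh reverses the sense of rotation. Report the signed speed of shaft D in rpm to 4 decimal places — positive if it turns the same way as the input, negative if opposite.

Stage 1 [20T→37T]: ω = 1874.0000×20/37 = 1012.9730 rpm, dir flips to −; running = −1012.9730
Stage 2 [31T→20T]: ω = 1012.9730×31/20 = 1570.1081 rpm, dir flips to +; running = +1570.1081
Stage 3 [20T→76T]: ω = 1570.1081×20/76 = 413.1863 rpm, dir flips to −; running = −413.1863

-413.1863 rpm (opposite to input, |ω| = 413.1863 rpm)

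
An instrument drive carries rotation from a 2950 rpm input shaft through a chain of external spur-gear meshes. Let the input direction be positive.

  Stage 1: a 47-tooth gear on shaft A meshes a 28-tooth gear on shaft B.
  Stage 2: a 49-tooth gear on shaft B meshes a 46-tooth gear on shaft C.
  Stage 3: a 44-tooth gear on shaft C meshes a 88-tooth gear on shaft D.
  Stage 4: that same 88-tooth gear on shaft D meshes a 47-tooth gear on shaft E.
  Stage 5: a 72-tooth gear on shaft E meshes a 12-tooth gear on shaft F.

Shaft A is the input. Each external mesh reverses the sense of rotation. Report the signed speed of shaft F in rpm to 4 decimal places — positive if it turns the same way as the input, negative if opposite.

Stage 1 [47T→28T]: ω = 2950.0000×47/28 = 4951.7857 rpm, dir flips to −; running = −4951.7857
Stage 2 [49T→46T]: ω = 4951.7857×49/46 = 5274.7283 rpm, dir flips to +; running = +5274.7283
Stage 3 [44T→88T]: ω = 5274.7283×44/88 = 2637.3641 rpm, dir flips to −; running = −2637.3641
Stage 4 [88T→47T]: ω = 2637.3641×88/47 = 4938.0435 rpm, dir flips to +; running = +4938.0435
Stage 5 [72T→12T]: ω = 4938.0435×72/12 = 29628.2609 rpm, dir flips to −; running = −29628.2609

-29628.2609 rpm (opposite to input, |ω| = 29628.2609 rpm)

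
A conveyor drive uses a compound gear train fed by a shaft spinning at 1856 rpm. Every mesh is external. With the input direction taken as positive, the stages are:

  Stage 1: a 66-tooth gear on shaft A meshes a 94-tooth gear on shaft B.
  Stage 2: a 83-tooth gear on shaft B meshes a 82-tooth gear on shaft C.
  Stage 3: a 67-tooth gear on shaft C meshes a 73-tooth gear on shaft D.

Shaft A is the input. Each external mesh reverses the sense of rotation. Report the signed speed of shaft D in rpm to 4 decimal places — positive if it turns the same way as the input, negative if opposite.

-1210.6267 rpm (opposite to input, |ω| = 1210.6267 rpm)

Stage 1 [66T→94T]: ω = 1856.0000×66/94 = 1303.1489 rpm, dir flips to −; running = −1303.1489
Stage 2 [83T→82T]: ω = 1303.1489×83/82 = 1319.0410 rpm, dir flips to +; running = +1319.0410
Stage 3 [67T→73T]: ω = 1319.0410×67/73 = 1210.6267 rpm, dir flips to −; running = −1210.6267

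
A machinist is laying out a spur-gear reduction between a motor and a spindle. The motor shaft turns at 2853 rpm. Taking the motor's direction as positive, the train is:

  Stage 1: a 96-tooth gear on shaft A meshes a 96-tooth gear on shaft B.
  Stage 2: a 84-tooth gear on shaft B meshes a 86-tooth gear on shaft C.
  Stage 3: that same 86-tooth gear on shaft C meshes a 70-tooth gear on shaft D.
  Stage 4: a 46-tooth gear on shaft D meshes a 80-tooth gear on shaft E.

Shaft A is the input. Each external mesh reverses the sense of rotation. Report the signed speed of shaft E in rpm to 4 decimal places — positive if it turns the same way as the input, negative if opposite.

Stage 1 [96T→96T]: ω = 2853.0000×96/96 = 2853.0000 rpm, dir flips to −; running = −2853.0000
Stage 2 [84T→86T]: ω = 2853.0000×84/86 = 2786.6512 rpm, dir flips to +; running = +2786.6512
Stage 3 [86T→70T]: ω = 2786.6512×86/70 = 3423.6000 rpm, dir flips to −; running = −3423.6000
Stage 4 [46T→80T]: ω = 3423.6000×46/80 = 1968.5700 rpm, dir flips to +; running = +1968.5700

+1968.5700 rpm (same as input, |ω| = 1968.5700 rpm)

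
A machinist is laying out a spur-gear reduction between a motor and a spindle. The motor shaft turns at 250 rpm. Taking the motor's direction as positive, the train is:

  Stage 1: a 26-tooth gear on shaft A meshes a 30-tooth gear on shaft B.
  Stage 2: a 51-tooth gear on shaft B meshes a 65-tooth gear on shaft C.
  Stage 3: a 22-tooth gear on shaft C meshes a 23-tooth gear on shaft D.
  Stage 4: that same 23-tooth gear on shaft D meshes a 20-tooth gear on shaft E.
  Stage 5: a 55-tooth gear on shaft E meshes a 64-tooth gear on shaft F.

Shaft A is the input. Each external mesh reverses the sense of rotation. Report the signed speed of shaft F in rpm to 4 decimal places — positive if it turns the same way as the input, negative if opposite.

-160.7031 rpm (opposite to input, |ω| = 160.7031 rpm)

Stage 1 [26T→30T]: ω = 250.0000×26/30 = 216.6667 rpm, dir flips to −; running = −216.6667
Stage 2 [51T→65T]: ω = 216.6667×51/65 = 170.0000 rpm, dir flips to +; running = +170.0000
Stage 3 [22T→23T]: ω = 170.0000×22/23 = 162.6087 rpm, dir flips to −; running = −162.6087
Stage 4 [23T→20T]: ω = 162.6087×23/20 = 187.0000 rpm, dir flips to +; running = +187.0000
Stage 5 [55T→64T]: ω = 187.0000×55/64 = 160.7031 rpm, dir flips to −; running = −160.7031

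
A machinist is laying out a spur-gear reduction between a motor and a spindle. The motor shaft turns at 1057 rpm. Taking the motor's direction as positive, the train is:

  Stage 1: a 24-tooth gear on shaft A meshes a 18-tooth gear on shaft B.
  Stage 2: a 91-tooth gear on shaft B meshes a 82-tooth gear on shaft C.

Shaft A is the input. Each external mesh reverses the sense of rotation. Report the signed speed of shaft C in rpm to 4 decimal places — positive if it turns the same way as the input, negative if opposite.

+1564.0163 rpm (same as input, |ω| = 1564.0163 rpm)

Stage 1 [24T→18T]: ω = 1057.0000×24/18 = 1409.3333 rpm, dir flips to −; running = −1409.3333
Stage 2 [91T→82T]: ω = 1409.3333×91/82 = 1564.0163 rpm, dir flips to +; running = +1564.0163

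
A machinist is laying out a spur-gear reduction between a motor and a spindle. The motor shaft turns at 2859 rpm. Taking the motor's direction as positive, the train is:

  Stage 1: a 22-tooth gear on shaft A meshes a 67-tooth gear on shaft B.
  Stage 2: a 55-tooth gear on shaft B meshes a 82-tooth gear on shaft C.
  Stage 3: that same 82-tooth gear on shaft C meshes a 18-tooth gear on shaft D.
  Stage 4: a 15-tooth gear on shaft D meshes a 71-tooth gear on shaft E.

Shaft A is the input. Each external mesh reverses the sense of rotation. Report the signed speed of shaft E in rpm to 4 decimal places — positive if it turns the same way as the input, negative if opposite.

Stage 1 [22T→67T]: ω = 2859.0000×22/67 = 938.7761 rpm, dir flips to −; running = −938.7761
Stage 2 [55T→82T]: ω = 938.7761×55/82 = 629.6669 rpm, dir flips to +; running = +629.6669
Stage 3 [82T→18T]: ω = 629.6669×82/18 = 2868.4826 rpm, dir flips to −; running = −2868.4826
Stage 4 [15T→71T]: ω = 2868.4826×15/71 = 606.0174 rpm, dir flips to +; running = +606.0174

+606.0174 rpm (same as input, |ω| = 606.0174 rpm)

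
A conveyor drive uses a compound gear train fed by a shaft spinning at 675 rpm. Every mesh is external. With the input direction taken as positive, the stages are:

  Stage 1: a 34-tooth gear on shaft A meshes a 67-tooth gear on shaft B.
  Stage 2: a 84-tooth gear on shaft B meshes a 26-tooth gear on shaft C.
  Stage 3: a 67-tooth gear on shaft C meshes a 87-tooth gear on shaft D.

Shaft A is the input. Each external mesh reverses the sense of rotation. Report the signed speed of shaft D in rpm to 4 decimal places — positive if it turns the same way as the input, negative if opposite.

-852.2546 rpm (opposite to input, |ω| = 852.2546 rpm)

Stage 1 [34T→67T]: ω = 675.0000×34/67 = 342.5373 rpm, dir flips to −; running = −342.5373
Stage 2 [84T→26T]: ω = 342.5373×84/26 = 1106.6590 rpm, dir flips to +; running = +1106.6590
Stage 3 [67T→87T]: ω = 1106.6590×67/87 = 852.2546 rpm, dir flips to −; running = −852.2546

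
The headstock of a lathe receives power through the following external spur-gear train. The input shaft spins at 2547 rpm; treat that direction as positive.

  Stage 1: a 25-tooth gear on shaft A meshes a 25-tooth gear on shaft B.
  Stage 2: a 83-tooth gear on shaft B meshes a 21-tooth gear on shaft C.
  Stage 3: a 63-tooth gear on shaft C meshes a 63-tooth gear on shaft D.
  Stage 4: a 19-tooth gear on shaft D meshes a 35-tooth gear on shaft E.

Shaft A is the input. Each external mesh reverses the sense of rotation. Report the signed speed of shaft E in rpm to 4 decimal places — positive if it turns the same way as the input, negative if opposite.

+5464.7878 rpm (same as input, |ω| = 5464.7878 rpm)

Stage 1 [25T→25T]: ω = 2547.0000×25/25 = 2547.0000 rpm, dir flips to −; running = −2547.0000
Stage 2 [83T→21T]: ω = 2547.0000×83/21 = 10066.7143 rpm, dir flips to +; running = +10066.7143
Stage 3 [63T→63T]: ω = 10066.7143×63/63 = 10066.7143 rpm, dir flips to −; running = −10066.7143
Stage 4 [19T→35T]: ω = 10066.7143×19/35 = 5464.7878 rpm, dir flips to +; running = +5464.7878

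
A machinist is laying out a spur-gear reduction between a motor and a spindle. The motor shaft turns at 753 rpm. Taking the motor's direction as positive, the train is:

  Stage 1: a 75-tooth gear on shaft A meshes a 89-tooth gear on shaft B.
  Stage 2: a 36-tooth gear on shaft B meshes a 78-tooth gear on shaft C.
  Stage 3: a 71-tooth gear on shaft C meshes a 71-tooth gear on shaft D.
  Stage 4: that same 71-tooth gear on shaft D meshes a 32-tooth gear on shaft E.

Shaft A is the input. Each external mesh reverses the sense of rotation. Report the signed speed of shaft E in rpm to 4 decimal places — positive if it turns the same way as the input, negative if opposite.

+649.8042 rpm (same as input, |ω| = 649.8042 rpm)

Stage 1 [75T→89T]: ω = 753.0000×75/89 = 634.5506 rpm, dir flips to −; running = −634.5506
Stage 2 [36T→78T]: ω = 634.5506×36/78 = 292.8695 rpm, dir flips to +; running = +292.8695
Stage 3 [71T→71T]: ω = 292.8695×71/71 = 292.8695 rpm, dir flips to −; running = −292.8695
Stage 4 [71T→32T]: ω = 292.8695×71/32 = 649.8042 rpm, dir flips to +; running = +649.8042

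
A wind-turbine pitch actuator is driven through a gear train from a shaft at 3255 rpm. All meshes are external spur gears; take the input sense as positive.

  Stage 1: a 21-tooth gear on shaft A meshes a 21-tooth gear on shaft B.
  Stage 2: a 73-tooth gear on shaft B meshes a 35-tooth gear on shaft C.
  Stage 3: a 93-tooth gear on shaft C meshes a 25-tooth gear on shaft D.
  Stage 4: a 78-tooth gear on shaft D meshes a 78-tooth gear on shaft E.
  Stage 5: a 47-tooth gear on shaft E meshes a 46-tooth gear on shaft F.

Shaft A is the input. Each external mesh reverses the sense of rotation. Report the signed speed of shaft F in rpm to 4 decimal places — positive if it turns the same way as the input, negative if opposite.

-25804.1035 rpm (opposite to input, |ω| = 25804.1035 rpm)

Stage 1 [21T→21T]: ω = 3255.0000×21/21 = 3255.0000 rpm, dir flips to −; running = −3255.0000
Stage 2 [73T→35T]: ω = 3255.0000×73/35 = 6789.0000 rpm, dir flips to +; running = +6789.0000
Stage 3 [93T→25T]: ω = 6789.0000×93/25 = 25255.0800 rpm, dir flips to −; running = −25255.0800
Stage 4 [78T→78T]: ω = 25255.0800×78/78 = 25255.0800 rpm, dir flips to +; running = +25255.0800
Stage 5 [47T→46T]: ω = 25255.0800×47/46 = 25804.1035 rpm, dir flips to −; running = −25804.1035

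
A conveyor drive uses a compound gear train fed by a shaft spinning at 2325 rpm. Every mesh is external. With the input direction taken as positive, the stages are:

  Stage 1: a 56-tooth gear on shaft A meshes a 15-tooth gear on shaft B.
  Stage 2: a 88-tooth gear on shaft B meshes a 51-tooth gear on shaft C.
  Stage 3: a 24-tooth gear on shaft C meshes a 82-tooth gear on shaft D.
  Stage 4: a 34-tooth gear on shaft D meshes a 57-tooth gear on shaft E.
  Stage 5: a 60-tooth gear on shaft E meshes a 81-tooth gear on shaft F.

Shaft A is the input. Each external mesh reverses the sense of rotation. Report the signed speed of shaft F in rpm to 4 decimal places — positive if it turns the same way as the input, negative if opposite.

Stage 1 [56T→15T]: ω = 2325.0000×56/15 = 8680.0000 rpm, dir flips to −; running = −8680.0000
Stage 2 [88T→51T]: ω = 8680.0000×88/51 = 14977.2549 rpm, dir flips to +; running = +14977.2549
Stage 3 [24T→82T]: ω = 14977.2549×24/82 = 4383.5868 rpm, dir flips to −; running = −4383.5868
Stage 4 [34T→57T]: ω = 4383.5868×34/57 = 2614.7711 rpm, dir flips to +; running = +2614.7711
Stage 5 [60T→81T]: ω = 2614.7711×60/81 = 1936.8675 rpm, dir flips to −; running = −1936.8675

-1936.8675 rpm (opposite to input, |ω| = 1936.8675 rpm)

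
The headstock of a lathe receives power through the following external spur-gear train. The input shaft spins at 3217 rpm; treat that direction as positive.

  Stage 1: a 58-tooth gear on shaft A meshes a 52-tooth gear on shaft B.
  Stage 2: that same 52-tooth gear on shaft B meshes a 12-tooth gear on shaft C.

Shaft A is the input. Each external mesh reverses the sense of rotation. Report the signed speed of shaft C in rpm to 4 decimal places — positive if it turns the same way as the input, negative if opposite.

Stage 1 [58T→52T]: ω = 3217.0000×58/52 = 3588.1923 rpm, dir flips to −; running = −3588.1923
Stage 2 [52T→12T]: ω = 3588.1923×52/12 = 15548.8333 rpm, dir flips to +; running = +15548.8333

+15548.8333 rpm (same as input, |ω| = 15548.8333 rpm)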